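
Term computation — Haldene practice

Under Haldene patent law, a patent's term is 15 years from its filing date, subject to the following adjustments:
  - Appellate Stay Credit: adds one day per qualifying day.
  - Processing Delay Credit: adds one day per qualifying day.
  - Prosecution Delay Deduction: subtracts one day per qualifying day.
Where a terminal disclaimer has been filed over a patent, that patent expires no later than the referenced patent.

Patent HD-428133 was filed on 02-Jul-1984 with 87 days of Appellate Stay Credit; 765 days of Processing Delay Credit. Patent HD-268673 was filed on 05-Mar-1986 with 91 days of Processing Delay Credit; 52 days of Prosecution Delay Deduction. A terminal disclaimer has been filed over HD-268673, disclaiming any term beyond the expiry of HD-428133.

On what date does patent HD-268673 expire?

April 13, 2001

Natural term of HD-268673:
  Base: filing + 15 years → 5 March 2001.
  Processing Delay Credit: +91 days → 4 June 2001.
  Prosecution Delay Deduction: −52 days → 13 April 2001.
Expiry of referenced patent HD-428133:
  Base: filing + 15 years → 2 July 1999.
  Appellate Stay Credit: +87 days → 27 September 1999.
  Processing Delay Credit: +765 days → 31 October 2001.
Terminal disclaimer: HD-268673 expires on the earlier of 13 April 2001 and 31 October 2001.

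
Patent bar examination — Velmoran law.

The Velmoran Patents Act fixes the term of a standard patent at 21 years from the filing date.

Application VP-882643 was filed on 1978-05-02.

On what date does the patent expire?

Filing date + 21 years → 2 May 1999.

May 2, 1999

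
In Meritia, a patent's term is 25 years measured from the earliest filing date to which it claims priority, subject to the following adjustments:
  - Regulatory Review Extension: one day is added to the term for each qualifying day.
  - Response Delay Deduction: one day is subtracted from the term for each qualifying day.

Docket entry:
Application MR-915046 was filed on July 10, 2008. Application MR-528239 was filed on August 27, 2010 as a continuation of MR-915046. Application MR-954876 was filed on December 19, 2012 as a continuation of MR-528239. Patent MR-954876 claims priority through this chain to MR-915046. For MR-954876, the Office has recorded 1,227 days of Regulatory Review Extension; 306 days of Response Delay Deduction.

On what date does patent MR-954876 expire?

Earliest priority filing: 10 July 2008.
Base term: 10 July 2008 + 25 years → 10 July 2033.
Regulatory Review Extension: +1227 days → 18 November 2036.
Response Delay Deduction: −306 days → 17 January 2036.

2036-01-17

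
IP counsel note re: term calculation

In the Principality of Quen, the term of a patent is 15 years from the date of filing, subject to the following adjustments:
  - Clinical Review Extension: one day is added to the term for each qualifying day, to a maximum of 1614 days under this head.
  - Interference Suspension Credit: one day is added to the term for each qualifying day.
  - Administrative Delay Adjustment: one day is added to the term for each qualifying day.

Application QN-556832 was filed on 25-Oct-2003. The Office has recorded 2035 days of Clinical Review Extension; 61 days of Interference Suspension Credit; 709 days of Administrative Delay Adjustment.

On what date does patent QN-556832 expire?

Base term: filing date + 15 years → 25 October 2018.
Clinical Review Extension: 2035 days claimed exceeds the 1614-day cap, so +1614 days → 27 March 2023.
Interference Suspension Credit: +61 days → 27 May 2023.
Administrative Delay Adjustment: +709 days → 5 May 2025.

2025-05-05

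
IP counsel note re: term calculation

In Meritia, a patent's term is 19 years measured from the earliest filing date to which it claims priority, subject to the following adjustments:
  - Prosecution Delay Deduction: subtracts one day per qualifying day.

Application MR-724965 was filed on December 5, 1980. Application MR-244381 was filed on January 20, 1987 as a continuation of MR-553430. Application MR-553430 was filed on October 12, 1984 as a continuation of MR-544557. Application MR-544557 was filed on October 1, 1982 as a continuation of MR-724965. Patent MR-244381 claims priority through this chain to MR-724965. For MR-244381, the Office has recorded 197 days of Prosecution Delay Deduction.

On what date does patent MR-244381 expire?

Earliest priority filing: 5 December 1980.
Base term: 5 December 1980 + 19 years → 5 December 1999.
Prosecution Delay Deduction: −197 days → 22 May 1999.

May 22, 1999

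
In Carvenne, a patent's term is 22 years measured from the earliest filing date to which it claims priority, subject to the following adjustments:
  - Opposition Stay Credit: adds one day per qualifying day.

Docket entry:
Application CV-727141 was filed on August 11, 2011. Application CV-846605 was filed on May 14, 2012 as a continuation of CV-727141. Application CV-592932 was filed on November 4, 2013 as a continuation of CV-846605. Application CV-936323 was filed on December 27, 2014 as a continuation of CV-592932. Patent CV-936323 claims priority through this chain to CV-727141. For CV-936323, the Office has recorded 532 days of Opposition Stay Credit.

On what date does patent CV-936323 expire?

Earliest priority filing: 11 August 2011.
Base term: 11 August 2011 + 22 years → 11 August 2033.
Opposition Stay Credit: +532 days → 25 January 2035.

2035-01-25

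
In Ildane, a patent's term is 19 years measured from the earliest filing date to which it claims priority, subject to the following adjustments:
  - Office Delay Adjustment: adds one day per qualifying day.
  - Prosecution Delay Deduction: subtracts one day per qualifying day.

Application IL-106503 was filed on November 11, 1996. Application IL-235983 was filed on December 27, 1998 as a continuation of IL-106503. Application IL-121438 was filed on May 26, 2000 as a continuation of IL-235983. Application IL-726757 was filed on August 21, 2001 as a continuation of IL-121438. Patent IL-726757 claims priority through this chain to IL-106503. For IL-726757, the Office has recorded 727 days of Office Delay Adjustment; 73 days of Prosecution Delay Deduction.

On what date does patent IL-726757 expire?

Earliest priority filing: 11 November 1996.
Base term: 11 November 1996 + 19 years → 11 November 2015.
Office Delay Adjustment: +727 days → 7 November 2017.
Prosecution Delay Deduction: −73 days → 26 August 2017.

August 26, 2017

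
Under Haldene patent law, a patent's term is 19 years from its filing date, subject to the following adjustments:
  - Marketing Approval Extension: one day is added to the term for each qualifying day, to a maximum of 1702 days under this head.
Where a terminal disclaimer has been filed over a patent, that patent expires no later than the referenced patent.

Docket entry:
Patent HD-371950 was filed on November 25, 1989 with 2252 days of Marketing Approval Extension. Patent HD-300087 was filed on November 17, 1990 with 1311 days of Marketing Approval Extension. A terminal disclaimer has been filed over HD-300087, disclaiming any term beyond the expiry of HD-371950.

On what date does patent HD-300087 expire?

2013-06-20

Natural term of HD-300087:
  Base: filing + 19 years → 17 November 2009.
  Marketing Approval Extension: 1311 days (within the 1702-day cap) → +1311 days → 20 June 2013.
Expiry of referenced patent HD-371950:
  Base: filing + 19 years → 25 November 2008.
  Marketing Approval Extension: 2252 days claimed exceeds the 1702-day cap, so +1702 days → 24 July 2013.
Terminal disclaimer: HD-300087 expires on the earlier of 20 June 2013 and 24 July 2013.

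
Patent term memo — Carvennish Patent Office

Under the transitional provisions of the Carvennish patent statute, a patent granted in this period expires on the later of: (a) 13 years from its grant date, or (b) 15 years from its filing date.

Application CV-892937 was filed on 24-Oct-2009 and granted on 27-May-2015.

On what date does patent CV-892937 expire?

(a) grant + 13 years → 27 May 2028.
(b) filing + 15 years → 24 October 2024.
Later of the two: 27 May 2028.

2028-05-27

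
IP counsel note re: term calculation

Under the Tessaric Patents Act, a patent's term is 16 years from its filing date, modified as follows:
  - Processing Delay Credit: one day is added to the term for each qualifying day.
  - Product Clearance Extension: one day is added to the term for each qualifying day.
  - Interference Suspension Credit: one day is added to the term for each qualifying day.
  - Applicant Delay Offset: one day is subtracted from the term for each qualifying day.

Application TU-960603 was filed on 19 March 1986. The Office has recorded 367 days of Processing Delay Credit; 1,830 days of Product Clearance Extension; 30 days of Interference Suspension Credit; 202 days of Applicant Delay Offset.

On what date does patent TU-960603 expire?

2007-10-04

Base term: filing date + 16 years → 19 March 2002.
Processing Delay Credit: +367 days → 21 March 2003.
Product Clearance Extension: +1830 days → 24 March 2008.
Interference Suspension Credit: +30 days → 23 April 2008.
Applicant Delay Offset: −202 days → 4 October 2007.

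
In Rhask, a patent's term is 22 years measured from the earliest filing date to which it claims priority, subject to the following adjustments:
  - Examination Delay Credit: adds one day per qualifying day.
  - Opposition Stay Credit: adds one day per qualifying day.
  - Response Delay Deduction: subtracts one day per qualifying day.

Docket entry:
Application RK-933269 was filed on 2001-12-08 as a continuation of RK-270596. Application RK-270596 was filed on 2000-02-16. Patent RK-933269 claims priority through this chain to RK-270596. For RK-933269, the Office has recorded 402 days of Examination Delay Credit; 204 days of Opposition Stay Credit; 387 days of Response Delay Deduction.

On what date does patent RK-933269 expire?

Earliest priority filing: 16 February 2000.
Base term: 16 February 2000 + 22 years → 16 February 2022.
Examination Delay Credit: +402 days → 25 March 2023.
Opposition Stay Credit: +204 days → 15 October 2023.
Response Delay Deduction: −387 days → 23 September 2022.

2022-09-23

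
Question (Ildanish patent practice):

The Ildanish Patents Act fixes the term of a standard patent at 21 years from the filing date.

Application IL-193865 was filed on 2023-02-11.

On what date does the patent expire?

Filing date + 21 years → 11 February 2044.

2044-02-11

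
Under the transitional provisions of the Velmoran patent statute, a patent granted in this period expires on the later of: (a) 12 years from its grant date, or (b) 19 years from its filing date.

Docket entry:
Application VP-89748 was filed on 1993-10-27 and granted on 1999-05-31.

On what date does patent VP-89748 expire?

October 27, 2012

(a) grant + 12 years → 31 May 2011.
(b) filing + 19 years → 27 October 2012.
Later of the two: 27 October 2012.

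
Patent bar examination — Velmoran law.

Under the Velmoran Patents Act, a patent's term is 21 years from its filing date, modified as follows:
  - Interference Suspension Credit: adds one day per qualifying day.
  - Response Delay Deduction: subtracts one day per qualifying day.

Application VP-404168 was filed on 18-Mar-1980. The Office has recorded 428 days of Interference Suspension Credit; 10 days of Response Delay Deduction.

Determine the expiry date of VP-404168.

Base term: filing date + 21 years → 18 March 2001.
Interference Suspension Credit: +428 days → 20 May 2002.
Response Delay Deduction: −10 days → 10 May 2002.

May 10, 2002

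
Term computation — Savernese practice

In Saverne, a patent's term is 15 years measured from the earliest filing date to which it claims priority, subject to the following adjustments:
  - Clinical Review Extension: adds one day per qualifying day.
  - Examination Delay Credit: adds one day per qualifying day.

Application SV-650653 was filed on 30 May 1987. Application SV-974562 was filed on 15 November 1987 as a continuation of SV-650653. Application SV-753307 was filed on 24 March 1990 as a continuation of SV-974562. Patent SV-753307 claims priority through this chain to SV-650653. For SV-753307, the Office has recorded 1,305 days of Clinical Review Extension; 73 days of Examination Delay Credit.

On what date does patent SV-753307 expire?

Earliest priority filing: 30 May 1987.
Base term: 30 May 1987 + 15 years → 30 May 2002.
Clinical Review Extension: +1305 days → 25 December 2005.
Examination Delay Credit: +73 days → 8 March 2006.

March 8, 2006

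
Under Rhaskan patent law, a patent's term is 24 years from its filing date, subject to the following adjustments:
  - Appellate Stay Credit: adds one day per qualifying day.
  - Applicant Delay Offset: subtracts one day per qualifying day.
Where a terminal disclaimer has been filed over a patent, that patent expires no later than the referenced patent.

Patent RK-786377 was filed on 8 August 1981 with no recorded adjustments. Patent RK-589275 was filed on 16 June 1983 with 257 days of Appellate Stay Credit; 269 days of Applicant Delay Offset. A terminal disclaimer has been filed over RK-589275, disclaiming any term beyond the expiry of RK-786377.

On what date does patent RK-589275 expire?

Natural term of RK-589275:
  Base: filing + 24 years → 16 June 2007.
  Appellate Stay Credit: +257 days → 28 February 2008.
  Applicant Delay Offset: −269 days → 4 June 2007.
Expiry of referenced patent RK-786377:
  Base: filing + 24 years → 8 August 2005.
Terminal disclaimer: RK-589275 expires on the earlier of 4 June 2007 and 8 August 2005.

2005-08-08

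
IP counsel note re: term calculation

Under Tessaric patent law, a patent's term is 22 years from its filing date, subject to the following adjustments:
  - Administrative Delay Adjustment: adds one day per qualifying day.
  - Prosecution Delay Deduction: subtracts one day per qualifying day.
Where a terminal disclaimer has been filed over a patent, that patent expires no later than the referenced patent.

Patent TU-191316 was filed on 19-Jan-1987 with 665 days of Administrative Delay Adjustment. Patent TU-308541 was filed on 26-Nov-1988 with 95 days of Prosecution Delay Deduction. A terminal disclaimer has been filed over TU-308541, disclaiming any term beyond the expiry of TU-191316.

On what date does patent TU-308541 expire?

2010-08-23

Natural term of TU-308541:
  Base: filing + 22 years → 26 November 2010.
  Prosecution Delay Deduction: −95 days → 23 August 2010.
Expiry of referenced patent TU-191316:
  Base: filing + 22 years → 19 January 2009.
  Administrative Delay Adjustment: +665 days → 15 November 2010.
Terminal disclaimer: TU-308541 expires on the earlier of 23 August 2010 and 15 November 2010.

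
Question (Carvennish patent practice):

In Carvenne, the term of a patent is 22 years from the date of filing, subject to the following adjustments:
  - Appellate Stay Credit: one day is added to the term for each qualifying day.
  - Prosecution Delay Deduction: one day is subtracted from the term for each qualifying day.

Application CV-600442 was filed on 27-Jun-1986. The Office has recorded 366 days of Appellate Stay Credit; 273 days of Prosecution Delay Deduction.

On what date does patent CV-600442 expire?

Base term: filing date + 22 years → 27 June 2008.
Appellate Stay Credit: +366 days → 28 June 2009.
Prosecution Delay Deduction: −273 days → 28 September 2008.

September 28, 2008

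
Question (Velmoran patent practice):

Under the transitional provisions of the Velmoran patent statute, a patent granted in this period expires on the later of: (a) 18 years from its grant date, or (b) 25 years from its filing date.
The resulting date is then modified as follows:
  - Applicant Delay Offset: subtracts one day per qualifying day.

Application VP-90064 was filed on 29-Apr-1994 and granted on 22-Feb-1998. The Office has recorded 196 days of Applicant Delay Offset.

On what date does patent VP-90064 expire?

2018-10-15

(a) grant + 18 years → 22 February 2016.
(b) filing + 25 years → 29 April 2019.
Later of the two: 29 April 2019.
Applicant Delay Offset: −196 days → 15 October 2018.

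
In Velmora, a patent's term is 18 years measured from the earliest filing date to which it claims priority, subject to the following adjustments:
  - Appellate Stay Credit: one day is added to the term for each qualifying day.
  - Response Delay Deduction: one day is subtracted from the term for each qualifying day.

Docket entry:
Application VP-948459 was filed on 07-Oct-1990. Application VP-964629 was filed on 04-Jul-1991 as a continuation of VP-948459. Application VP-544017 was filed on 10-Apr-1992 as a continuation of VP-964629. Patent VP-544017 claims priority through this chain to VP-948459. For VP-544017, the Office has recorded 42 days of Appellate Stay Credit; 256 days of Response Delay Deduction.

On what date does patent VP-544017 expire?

March 7, 2008

Earliest priority filing: 7 October 1990.
Base term: 7 October 1990 + 18 years → 7 October 2008.
Appellate Stay Credit: +42 days → 18 November 2008.
Response Delay Deduction: −256 days → 7 March 2008.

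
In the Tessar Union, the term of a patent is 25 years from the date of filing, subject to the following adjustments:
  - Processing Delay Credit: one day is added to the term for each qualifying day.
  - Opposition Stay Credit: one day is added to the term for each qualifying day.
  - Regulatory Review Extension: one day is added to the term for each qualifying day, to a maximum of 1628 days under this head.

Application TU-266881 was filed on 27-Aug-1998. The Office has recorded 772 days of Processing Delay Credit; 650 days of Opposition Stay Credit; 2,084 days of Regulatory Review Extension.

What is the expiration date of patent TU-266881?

January 2, 2032

Base term: filing date + 25 years → 27 August 2023.
Processing Delay Credit: +772 days → 7 October 2025.
Opposition Stay Credit: +650 days → 19 July 2027.
Regulatory Review Extension: 2084 days claimed exceeds the 1628-day cap, so +1628 days → 2 January 2032.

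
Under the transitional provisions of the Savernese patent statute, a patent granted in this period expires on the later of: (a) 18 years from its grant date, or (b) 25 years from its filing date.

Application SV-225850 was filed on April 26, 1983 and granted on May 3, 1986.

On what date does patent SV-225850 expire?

(a) grant + 18 years → 3 May 2004.
(b) filing + 25 years → 26 April 2008.
Later of the two: 26 April 2008.

2008-04-26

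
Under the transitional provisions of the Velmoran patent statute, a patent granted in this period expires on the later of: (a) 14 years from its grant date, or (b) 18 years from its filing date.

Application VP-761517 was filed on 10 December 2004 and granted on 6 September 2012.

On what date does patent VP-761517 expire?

September 6, 2026

(a) grant + 14 years → 6 September 2026.
(b) filing + 18 years → 10 December 2022.
Later of the two: 6 September 2026.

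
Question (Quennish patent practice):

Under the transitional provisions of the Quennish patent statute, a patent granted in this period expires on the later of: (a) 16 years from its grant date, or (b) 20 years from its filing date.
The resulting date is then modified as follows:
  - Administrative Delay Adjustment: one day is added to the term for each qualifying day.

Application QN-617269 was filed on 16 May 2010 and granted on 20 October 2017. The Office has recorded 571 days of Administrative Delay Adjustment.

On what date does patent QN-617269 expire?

(a) grant + 16 years → 20 October 2033.
(b) filing + 20 years → 16 May 2030.
Later of the two: 20 October 2033.
Administrative Delay Adjustment: +571 days → 14 May 2035.

2035-05-14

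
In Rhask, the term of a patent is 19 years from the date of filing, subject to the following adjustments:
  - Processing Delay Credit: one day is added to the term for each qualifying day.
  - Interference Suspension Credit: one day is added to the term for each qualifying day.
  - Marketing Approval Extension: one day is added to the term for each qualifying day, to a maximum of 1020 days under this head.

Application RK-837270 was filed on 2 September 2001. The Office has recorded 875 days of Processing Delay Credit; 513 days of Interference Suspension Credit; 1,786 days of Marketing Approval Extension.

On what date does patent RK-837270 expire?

Base term: filing date + 19 years → 2 September 2020.
Processing Delay Credit: +875 days → 25 January 2023.
Interference Suspension Credit: +513 days → 21 June 2024.
Marketing Approval Extension: 1786 days claimed exceeds the 1020-day cap, so +1020 days → 7 April 2027.

2027-04-07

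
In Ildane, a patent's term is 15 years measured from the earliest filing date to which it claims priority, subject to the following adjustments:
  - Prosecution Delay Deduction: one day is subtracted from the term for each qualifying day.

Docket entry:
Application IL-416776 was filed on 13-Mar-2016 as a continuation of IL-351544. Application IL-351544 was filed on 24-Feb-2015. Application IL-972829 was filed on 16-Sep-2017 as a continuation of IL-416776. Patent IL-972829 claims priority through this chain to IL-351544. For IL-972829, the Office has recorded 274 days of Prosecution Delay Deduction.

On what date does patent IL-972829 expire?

Earliest priority filing: 24 February 2015.
Base term: 24 February 2015 + 15 years → 24 February 2030.
Prosecution Delay Deduction: −274 days → 26 May 2029.

2029-05-26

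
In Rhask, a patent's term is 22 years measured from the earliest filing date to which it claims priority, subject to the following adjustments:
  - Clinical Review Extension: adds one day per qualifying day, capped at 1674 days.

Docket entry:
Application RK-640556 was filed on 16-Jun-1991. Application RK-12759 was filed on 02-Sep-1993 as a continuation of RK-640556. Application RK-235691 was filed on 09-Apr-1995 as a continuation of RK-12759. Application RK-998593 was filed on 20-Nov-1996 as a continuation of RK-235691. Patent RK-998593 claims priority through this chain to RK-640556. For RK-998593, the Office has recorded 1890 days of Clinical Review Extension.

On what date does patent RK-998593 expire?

January 15, 2018

Earliest priority filing: 16 June 1991.
Base term: 16 June 1991 + 22 years → 16 June 2013.
Clinical Review Extension: 1890 days claimed exceeds the 1674-day cap, so +1674 days → 15 January 2018.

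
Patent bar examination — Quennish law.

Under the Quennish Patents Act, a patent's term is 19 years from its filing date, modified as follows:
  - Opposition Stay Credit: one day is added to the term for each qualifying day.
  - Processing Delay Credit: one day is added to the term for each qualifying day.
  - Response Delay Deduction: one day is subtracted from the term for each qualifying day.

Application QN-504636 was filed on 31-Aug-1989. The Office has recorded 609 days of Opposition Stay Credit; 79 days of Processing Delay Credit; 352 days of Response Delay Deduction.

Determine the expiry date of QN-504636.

2009-08-02

Base term: filing date + 19 years → 31 August 2008.
Opposition Stay Credit: +609 days → 2 May 2010.
Processing Delay Credit: +79 days → 20 July 2010.
Response Delay Deduction: −352 days → 2 August 2009.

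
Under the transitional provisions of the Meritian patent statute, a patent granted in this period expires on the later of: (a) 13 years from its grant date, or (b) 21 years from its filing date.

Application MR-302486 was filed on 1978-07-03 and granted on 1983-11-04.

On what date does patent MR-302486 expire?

(a) grant + 13 years → 4 November 1996.
(b) filing + 21 years → 3 July 1999.
Later of the two: 3 July 1999.

1999-07-03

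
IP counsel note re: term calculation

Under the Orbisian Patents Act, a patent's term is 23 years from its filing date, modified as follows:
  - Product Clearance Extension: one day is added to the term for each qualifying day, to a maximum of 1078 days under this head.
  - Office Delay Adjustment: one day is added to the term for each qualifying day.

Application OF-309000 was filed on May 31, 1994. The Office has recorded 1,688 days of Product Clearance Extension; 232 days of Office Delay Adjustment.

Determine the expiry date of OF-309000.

Base term: filing date + 23 years → 31 May 2017.
Product Clearance Extension: 1688 days claimed exceeds the 1078-day cap, so +1078 days → 13 May 2020.
Office Delay Adjustment: +232 days → 31 December 2020.

2020-12-31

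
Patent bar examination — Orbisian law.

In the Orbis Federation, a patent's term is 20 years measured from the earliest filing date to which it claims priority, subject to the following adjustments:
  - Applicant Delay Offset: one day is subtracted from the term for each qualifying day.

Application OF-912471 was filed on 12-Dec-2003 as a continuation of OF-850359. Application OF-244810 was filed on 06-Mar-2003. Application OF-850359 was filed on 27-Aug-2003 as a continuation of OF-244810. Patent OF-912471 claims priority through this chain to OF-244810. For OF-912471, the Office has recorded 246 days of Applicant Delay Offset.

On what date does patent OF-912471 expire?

2022-07-03

Earliest priority filing: 6 March 2003.
Base term: 6 March 2003 + 20 years → 6 March 2023.
Applicant Delay Offset: −246 days → 3 July 2022.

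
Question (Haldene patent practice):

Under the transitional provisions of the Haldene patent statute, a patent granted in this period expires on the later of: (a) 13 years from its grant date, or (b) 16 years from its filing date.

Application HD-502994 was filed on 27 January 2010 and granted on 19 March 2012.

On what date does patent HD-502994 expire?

(a) grant + 13 years → 19 March 2025.
(b) filing + 16 years → 27 January 2026.
Later of the two: 27 January 2026.

January 27, 2026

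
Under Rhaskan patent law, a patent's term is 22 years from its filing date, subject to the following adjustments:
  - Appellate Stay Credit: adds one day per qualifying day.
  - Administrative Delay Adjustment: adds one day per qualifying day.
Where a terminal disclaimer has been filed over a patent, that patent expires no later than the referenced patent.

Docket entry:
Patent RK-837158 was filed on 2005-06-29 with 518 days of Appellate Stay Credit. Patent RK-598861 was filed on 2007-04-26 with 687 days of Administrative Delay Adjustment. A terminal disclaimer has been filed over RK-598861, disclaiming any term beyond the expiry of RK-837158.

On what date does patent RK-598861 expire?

Natural term of RK-598861:
  Base: filing + 22 years → 26 April 2029.
  Administrative Delay Adjustment: +687 days → 14 March 2031.
Expiry of referenced patent RK-837158:
  Base: filing + 22 years → 29 June 2027.
  Appellate Stay Credit: +518 days → 28 November 2028.
Terminal disclaimer: RK-598861 expires on the earlier of 14 March 2031 and 28 November 2028.

2028-11-28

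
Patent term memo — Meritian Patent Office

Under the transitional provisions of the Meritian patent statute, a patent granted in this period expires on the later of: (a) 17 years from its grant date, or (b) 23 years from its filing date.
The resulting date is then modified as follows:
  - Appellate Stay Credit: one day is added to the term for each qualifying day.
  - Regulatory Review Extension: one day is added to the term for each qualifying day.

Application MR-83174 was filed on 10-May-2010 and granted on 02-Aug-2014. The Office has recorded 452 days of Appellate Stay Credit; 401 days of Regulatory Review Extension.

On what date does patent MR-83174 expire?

2035-09-10

(a) grant + 17 years → 2 August 2031.
(b) filing + 23 years → 10 May 2033.
Later of the two: 10 May 2033.
Appellate Stay Credit: +452 days → 5 August 2034.
Regulatory Review Extension: +401 days → 10 September 2035.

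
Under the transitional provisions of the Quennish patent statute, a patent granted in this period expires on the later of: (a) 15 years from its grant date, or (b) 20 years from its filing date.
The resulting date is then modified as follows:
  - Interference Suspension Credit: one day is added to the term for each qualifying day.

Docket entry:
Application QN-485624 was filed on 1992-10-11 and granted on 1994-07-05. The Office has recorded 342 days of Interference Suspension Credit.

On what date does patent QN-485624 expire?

September 18, 2013

(a) grant + 15 years → 5 July 2009.
(b) filing + 20 years → 11 October 2012.
Later of the two: 11 October 2012.
Interference Suspension Credit: +342 days → 18 September 2013.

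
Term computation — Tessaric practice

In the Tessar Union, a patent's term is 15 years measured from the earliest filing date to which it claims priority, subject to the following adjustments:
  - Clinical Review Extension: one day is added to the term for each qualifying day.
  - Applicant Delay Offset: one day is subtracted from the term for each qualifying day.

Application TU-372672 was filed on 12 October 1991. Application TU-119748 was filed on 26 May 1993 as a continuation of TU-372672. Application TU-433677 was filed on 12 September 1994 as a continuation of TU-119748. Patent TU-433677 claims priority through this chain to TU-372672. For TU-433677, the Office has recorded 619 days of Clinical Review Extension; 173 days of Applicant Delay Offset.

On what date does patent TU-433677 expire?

2008-01-01

Earliest priority filing: 12 October 1991.
Base term: 12 October 1991 + 15 years → 12 October 2006.
Clinical Review Extension: +619 days → 22 June 2008.
Applicant Delay Offset: −173 days → 1 January 2008.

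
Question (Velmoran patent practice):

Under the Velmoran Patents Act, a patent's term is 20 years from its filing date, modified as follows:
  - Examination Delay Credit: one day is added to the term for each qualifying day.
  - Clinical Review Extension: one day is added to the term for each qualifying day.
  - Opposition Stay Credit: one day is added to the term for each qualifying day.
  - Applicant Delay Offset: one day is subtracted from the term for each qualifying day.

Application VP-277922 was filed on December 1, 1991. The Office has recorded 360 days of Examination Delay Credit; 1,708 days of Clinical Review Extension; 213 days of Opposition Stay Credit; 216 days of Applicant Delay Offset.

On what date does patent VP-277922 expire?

Base term: filing date + 20 years → 1 December 2011.
Examination Delay Credit: +360 days → 25 November 2012.
Clinical Review Extension: +1708 days → 30 July 2017.
Opposition Stay Credit: +213 days → 28 February 2018.
Applicant Delay Offset: −216 days → 27 July 2017.

2017-07-27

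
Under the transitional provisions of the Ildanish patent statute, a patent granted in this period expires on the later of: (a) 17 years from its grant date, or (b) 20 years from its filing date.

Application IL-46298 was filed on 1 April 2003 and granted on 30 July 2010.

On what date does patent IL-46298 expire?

2027-07-30

(a) grant + 17 years → 30 July 2027.
(b) filing + 20 years → 1 April 2023.
Later of the two: 30 July 2027.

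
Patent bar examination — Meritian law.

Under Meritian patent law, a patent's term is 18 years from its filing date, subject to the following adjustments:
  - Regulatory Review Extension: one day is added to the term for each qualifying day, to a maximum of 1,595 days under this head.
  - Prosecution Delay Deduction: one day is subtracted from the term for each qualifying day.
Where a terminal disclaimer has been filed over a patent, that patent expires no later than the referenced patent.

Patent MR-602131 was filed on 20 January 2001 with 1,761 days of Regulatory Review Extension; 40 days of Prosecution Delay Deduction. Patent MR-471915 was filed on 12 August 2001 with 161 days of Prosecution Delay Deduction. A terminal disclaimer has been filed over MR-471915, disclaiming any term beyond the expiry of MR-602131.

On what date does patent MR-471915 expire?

2019-03-04

Natural term of MR-471915:
  Base: filing + 18 years → 12 August 2019.
  Prosecution Delay Deduction: −161 days → 4 March 2019.
Expiry of referenced patent MR-602131:
  Base: filing + 18 years → 20 January 2019.
  Regulatory Review Extension: 1761 days claimed exceeds the 1595-day cap, so +1595 days → 3 June 2023.
  Prosecution Delay Deduction: −40 days → 24 April 2023.
Terminal disclaimer: MR-471915 expires on the earlier of 4 March 2019 and 24 April 2023.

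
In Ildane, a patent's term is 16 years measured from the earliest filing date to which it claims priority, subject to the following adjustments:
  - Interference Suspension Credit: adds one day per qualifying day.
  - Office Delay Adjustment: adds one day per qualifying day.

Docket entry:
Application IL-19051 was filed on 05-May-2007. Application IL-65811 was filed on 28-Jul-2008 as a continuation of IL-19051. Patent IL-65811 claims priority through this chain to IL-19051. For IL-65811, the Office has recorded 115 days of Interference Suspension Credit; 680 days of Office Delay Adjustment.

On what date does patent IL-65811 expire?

Earliest priority filing: 5 May 2007.
Base term: 5 May 2007 + 16 years → 5 May 2023.
Interference Suspension Credit: +115 days → 28 August 2023.
Office Delay Adjustment: +680 days → 8 July 2025.

July 8, 2025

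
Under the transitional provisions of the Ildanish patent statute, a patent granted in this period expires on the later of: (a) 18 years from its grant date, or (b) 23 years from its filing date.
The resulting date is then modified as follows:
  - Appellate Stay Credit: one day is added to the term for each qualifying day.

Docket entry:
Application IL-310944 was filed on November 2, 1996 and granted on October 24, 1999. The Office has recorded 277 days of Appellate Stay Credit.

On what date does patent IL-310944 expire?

(a) grant + 18 years → 24 October 2017.
(b) filing + 23 years → 2 November 2019.
Later of the two: 2 November 2019.
Appellate Stay Credit: +277 days → 5 August 2020.

August 5, 2020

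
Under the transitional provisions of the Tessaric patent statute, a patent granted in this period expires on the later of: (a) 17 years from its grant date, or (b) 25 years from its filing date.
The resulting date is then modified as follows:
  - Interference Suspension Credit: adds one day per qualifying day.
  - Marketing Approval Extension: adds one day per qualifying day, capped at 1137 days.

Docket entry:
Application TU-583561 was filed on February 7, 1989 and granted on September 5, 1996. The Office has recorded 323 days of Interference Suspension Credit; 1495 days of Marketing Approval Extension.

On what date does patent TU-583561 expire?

(a) grant + 17 years → 5 September 2013.
(b) filing + 25 years → 7 February 2014.
Later of the two: 7 February 2014.
Interference Suspension Credit: +323 days → 27 December 2014.
Marketing Approval Extension: 1495 days claimed exceeds the 1137-day cap, so +1137 days → 6 February 2018.

February 6, 2018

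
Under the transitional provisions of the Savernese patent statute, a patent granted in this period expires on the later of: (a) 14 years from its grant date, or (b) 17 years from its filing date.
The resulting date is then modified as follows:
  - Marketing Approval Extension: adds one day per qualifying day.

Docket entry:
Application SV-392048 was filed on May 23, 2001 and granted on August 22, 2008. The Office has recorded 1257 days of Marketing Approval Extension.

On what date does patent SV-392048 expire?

(a) grant + 14 years → 22 August 2022.
(b) filing + 17 years → 23 May 2018.
Later of the two: 22 August 2022.
Marketing Approval Extension: +1257 days → 30 January 2026.

2026-01-30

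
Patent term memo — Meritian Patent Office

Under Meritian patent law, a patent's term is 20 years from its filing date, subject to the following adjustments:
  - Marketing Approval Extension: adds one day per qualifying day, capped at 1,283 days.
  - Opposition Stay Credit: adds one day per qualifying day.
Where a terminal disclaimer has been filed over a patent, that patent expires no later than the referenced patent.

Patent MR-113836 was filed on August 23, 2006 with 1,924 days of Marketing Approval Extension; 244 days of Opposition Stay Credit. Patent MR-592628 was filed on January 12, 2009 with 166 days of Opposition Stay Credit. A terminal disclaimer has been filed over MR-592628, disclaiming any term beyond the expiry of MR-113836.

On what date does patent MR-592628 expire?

Natural term of MR-592628:
  Base: filing + 20 years → 12 January 2029.
  Opposition Stay Credit: +166 days → 27 June 2029.
Expiry of referenced patent MR-113836:
  Base: filing + 20 years → 23 August 2026.
  Marketing Approval Extension: 1924 days claimed exceeds the 1283-day cap, so +1283 days → 26 February 2030.
  Opposition Stay Credit: +244 days → 28 October 2030.
Terminal disclaimer: MR-592628 expires on the earlier of 27 June 2029 and 28 October 2030.

2029-06-27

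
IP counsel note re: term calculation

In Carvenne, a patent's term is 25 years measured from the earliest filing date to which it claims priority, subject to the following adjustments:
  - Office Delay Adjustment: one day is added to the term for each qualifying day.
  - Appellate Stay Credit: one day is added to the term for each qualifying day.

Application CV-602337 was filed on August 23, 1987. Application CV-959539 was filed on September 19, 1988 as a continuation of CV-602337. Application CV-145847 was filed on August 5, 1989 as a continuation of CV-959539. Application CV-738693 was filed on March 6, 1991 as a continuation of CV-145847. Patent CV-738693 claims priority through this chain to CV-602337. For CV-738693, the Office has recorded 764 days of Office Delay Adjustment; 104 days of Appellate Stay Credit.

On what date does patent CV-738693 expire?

Earliest priority filing: 23 August 1987.
Base term: 23 August 1987 + 25 years → 23 August 2012.
Office Delay Adjustment: +764 days → 26 September 2014.
Appellate Stay Credit: +104 days → 8 January 2015.

January 8, 2015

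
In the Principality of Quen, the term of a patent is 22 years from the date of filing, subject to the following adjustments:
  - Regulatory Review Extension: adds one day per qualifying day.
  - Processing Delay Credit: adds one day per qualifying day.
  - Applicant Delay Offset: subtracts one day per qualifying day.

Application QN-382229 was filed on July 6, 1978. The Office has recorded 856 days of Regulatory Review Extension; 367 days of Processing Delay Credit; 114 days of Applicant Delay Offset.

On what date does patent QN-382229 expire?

July 20, 2003

Base term: filing date + 22 years → 6 July 2000.
Regulatory Review Extension: +856 days → 9 November 2002.
Processing Delay Credit: +367 days → 11 November 2003.
Applicant Delay Offset: −114 days → 20 July 2003.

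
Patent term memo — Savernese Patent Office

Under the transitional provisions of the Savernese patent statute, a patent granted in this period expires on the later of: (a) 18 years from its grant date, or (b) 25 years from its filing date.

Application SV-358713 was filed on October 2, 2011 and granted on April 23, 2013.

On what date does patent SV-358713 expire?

(a) grant + 18 years → 23 April 2031.
(b) filing + 25 years → 2 October 2036.
Later of the two: 2 October 2036.

2036-10-02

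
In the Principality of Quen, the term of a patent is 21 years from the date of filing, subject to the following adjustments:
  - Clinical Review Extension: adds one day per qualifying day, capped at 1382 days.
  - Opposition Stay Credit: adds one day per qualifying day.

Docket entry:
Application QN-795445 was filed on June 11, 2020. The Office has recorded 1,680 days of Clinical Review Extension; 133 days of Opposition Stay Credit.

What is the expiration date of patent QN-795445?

Base term: filing date + 21 years → 11 June 2041.
Clinical Review Extension: 1680 days claimed exceeds the 1382-day cap, so +1382 days → 24 March 2045.
Opposition Stay Credit: +133 days → 4 August 2045.

August 4, 2045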